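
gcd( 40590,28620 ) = 90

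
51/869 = 51/869= 0.06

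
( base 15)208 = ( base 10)458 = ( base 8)712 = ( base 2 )111001010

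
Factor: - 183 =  -3^1*61^1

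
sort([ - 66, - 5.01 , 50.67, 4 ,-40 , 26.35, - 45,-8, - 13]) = [ - 66, - 45, - 40, - 13 , - 8, - 5.01, 4,26.35, 50.67] 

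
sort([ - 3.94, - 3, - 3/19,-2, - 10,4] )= [ - 10,-3.94,-3, - 2,-3/19, 4 ]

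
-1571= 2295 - 3866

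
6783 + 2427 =9210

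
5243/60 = 87 + 23/60 = 87.38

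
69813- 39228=30585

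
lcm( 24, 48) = 48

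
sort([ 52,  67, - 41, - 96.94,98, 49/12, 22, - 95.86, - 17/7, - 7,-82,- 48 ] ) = [ - 96.94, - 95.86, - 82,-48, - 41, - 7, - 17/7, 49/12,22,  52,67, 98]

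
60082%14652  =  1474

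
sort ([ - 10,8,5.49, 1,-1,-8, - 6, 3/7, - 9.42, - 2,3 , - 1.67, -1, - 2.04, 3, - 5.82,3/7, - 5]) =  [ - 10, - 9.42, - 8, - 6, - 5.82, - 5, - 2.04, - 2,-1.67 , - 1,-1,3/7, 3/7,1, 3,3,5.49, 8]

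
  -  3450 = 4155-7605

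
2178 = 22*99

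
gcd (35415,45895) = 5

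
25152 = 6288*4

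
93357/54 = 10373/6 =1728.83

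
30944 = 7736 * 4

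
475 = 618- 143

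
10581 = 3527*3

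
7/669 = 7/669 = 0.01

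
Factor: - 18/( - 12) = 3/2 = 2^( - 1 ) * 3^1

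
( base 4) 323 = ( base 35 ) 1O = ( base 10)59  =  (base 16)3B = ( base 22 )2f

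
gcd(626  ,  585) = 1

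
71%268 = 71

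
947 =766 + 181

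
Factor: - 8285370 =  -2^1*3^1 * 5^1*31^1*59^1*151^1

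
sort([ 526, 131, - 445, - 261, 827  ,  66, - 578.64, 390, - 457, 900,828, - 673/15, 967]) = [ - 578.64, - 457, - 445, - 261,-673/15, 66,131,  390,526, 827, 828,900,967 ] 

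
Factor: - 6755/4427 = - 5^1*7^1*19^(-1 ) *193^1*233^( - 1 ) 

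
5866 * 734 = 4305644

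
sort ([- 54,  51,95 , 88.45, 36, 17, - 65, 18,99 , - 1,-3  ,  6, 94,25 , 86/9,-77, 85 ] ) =[-77, - 65, - 54, - 3,-1, 6,  86/9, 17, 18, 25 , 36, 51,85,88.45, 94, 95,99 ]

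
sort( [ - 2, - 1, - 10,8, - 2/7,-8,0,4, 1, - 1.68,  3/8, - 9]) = [ - 10, -9, - 8,  -  2,-1.68, - 1, - 2/7, 0,3/8,1, 4,8 ] 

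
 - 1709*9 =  - 15381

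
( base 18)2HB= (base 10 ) 965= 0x3C5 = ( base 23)1im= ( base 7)2546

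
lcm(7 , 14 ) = 14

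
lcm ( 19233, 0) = 0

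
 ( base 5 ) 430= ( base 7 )223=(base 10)115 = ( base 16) 73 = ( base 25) 4f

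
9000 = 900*10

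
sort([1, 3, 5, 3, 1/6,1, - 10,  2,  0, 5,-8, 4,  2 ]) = [ - 10,  -  8,  0, 1/6, 1,1, 2,2, 3,3, 4,5, 5] 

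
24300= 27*900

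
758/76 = 379/38 = 9.97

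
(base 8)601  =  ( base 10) 385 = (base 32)c1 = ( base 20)j5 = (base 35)b0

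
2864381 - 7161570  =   - 4297189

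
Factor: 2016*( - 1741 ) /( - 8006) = 1754928/4003 = 2^4*3^2*7^1*1741^1 * 4003^(  -  1)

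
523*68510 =35830730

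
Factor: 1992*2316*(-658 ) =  - 3035664576 = - 2^6*3^2*7^1*47^1*83^1*193^1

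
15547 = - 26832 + 42379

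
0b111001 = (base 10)57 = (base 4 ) 321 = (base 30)1r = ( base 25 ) 27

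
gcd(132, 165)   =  33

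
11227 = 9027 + 2200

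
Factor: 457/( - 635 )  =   - 5^ ( - 1)*127^( - 1 )*457^1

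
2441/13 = 2441/13= 187.77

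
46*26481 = 1218126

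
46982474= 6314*7441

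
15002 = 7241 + 7761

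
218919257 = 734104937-515185680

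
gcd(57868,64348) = 4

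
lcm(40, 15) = 120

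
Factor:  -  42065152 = -2^8*37^1 * 4441^1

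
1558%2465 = 1558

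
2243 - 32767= - 30524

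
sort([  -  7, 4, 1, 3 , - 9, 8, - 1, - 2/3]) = [ - 9, - 7 , - 1, - 2/3 , 1,3,  4,8] 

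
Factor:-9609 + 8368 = -1241= - 17^1*73^1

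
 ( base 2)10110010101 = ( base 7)4111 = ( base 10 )1429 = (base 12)9B1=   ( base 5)21204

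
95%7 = 4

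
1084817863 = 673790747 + 411027116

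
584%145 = 4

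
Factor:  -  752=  - 2^4 *47^1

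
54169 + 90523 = 144692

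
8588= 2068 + 6520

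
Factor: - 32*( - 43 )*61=83936 = 2^5*43^1*61^1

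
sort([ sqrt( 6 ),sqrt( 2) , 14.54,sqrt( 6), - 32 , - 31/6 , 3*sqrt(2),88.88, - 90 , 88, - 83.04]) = [ - 90, - 83.04, - 32 ,-31/6,sqrt(2 ),sqrt(6),sqrt(6),3*sqrt(2 ), 14.54,88,88.88 ] 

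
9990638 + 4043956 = 14034594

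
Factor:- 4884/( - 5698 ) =6/7=2^1*3^1 *7^(- 1)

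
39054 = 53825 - 14771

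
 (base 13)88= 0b1110000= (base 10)112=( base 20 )5c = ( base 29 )3P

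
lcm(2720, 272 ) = 2720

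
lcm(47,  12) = 564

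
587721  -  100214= 487507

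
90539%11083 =1875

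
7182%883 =118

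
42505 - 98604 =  - 56099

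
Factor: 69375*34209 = 3^4 * 5^4*7^1*37^1 * 181^1 = 2373249375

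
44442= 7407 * 6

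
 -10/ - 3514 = 5/1757 = 0.00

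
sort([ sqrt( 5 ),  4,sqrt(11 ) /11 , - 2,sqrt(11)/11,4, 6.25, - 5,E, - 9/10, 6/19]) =[ - 5, - 2,-9/10,  sqrt( 11 )/11,sqrt (11) /11, 6/19, sqrt( 5),  E,  4,4,  6.25]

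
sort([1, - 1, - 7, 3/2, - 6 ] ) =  [ - 7, - 6,  -  1,1,3/2]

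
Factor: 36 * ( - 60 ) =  - 2160 = -2^4 * 3^3*5^1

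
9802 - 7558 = 2244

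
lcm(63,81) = 567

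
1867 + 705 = 2572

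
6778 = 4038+2740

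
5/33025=1/6605 = 0.00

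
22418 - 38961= - 16543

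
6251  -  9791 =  - 3540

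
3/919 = 3/919 = 0.00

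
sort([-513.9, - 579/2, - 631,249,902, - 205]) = [ - 631, - 513.9,-579/2,-205,249,902]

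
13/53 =13/53 = 0.25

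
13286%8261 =5025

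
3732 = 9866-6134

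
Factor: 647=647^1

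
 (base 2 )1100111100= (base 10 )828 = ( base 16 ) 33c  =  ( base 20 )218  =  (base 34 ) OC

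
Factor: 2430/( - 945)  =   - 18/7 = - 2^1 * 3^2 * 7^ ( - 1)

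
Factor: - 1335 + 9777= 2^1 * 3^2*7^1*67^1 = 8442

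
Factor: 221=13^1 *17^1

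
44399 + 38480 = 82879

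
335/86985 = 67/17397 = 0.00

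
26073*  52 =1355796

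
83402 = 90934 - 7532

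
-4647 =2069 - 6716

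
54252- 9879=44373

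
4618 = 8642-4024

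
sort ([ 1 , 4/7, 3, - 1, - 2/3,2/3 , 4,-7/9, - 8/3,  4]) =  [-8/3,-1, - 7/9, - 2/3,4/7,  2/3, 1, 3, 4,4] 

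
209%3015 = 209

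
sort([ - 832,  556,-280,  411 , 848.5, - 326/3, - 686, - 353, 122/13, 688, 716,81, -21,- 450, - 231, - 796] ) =[-832, - 796, - 686, - 450, - 353,  -  280,-231,-326/3,-21, 122/13, 81,411,556,688,716,848.5]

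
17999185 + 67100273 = 85099458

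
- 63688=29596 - 93284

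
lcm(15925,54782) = 1369550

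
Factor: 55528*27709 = 1538625352= 2^3*11^3*229^1 * 631^1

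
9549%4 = 1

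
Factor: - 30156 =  - 2^2 * 3^1 * 7^1*359^1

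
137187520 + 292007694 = 429195214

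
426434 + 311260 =737694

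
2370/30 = 79 = 79.00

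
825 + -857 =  - 32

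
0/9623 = 0  =  0.00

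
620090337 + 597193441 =1217283778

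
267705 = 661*405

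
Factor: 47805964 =2^2*11951491^1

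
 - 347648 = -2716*128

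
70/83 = 70/83 = 0.84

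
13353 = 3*4451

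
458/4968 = 229/2484 = 0.09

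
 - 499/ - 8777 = 499/8777 = 0.06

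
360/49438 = 180/24719 = 0.01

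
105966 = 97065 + 8901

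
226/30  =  7+8/15 = 7.53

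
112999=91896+21103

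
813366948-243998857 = 569368091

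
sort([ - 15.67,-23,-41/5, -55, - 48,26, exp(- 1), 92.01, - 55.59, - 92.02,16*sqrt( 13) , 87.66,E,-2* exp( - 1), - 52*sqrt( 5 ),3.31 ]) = [ - 52 * sqrt( 5 ), - 92.02, - 55.59, - 55,-48,  -  23, - 15.67, - 41/5 , - 2*exp( - 1), exp( - 1), E,3.31,26,16*sqrt( 13), 87.66,92.01]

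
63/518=9/74 = 0.12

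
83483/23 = 83483/23 = 3629.70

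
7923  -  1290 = 6633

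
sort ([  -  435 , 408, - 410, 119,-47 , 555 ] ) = [ - 435,-410, - 47,119,408, 555] 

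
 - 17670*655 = -11573850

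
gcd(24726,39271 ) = 1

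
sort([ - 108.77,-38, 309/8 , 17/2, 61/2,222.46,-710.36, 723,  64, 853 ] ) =[ -710.36,-108.77,  -  38 , 17/2, 61/2,309/8, 64,  222.46, 723, 853]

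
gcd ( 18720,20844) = 36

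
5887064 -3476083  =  2410981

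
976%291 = 103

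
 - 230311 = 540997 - 771308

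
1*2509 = 2509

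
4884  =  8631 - 3747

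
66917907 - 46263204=20654703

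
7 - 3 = 4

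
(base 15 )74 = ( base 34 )37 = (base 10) 109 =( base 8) 155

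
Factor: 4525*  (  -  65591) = -296799275 = - 5^2*107^1*181^1*613^1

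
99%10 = 9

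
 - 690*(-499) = 344310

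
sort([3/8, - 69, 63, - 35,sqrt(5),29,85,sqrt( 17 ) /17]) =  [  -  69, - 35,sqrt(17)/17, 3/8,sqrt( 5) , 29,63,85] 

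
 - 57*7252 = -413364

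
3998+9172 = 13170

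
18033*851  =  15346083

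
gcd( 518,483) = 7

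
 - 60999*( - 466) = 28425534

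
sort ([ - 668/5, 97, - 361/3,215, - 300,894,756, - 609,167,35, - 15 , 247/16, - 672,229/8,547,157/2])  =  [ - 672, - 609 , - 300, - 668/5, - 361/3,-15,247/16,229/8,35,157/2,97, 167,215, 547,756, 894 ] 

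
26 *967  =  25142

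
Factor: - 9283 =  -9283^1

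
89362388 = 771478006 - 682115618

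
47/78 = 47/78 = 0.60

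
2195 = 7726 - 5531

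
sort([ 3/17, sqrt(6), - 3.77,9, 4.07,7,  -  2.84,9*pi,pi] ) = [ - 3.77, - 2.84 , 3/17, sqrt ( 6) , pi, 4.07,7,9,  9*pi] 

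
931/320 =2+291/320  =  2.91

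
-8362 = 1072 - 9434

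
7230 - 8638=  - 1408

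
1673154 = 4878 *343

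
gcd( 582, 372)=6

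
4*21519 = 86076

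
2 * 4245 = 8490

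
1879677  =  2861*657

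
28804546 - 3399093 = 25405453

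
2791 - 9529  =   - 6738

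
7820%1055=435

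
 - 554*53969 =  - 29898826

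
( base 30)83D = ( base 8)16207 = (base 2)1110010000111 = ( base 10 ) 7303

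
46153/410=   46153/410 = 112.57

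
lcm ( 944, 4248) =8496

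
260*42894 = 11152440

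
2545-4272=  - 1727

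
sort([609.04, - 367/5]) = [  -  367/5, 609.04]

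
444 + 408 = 852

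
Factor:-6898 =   -  2^1*3449^1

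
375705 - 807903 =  - 432198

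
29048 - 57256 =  - 28208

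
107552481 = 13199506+94352975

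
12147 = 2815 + 9332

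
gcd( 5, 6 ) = 1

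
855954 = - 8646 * (- 99 )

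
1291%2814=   1291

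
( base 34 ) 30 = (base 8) 146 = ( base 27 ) 3L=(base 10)102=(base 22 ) 4E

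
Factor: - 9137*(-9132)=2^2 * 3^1*761^1*9137^1= 83439084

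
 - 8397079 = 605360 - 9002439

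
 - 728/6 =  - 122  +  2/3   =  - 121.33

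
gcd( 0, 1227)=1227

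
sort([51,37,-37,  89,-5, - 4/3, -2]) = [-37,-5, - 2, - 4/3 , 37,  51, 89 ]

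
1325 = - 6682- - 8007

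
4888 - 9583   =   -4695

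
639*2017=1288863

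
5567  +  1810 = 7377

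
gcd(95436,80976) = 2892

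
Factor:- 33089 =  - 7^1*29^1 * 163^1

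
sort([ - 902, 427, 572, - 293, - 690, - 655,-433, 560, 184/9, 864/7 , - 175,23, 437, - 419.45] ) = [ - 902 , - 690, - 655,-433, - 419.45, - 293, - 175, 184/9, 23,864/7,427,  437,560, 572] 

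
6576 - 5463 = 1113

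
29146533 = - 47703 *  (-611)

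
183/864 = 61/288 = 0.21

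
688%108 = 40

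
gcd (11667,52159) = 1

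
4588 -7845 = -3257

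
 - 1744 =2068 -3812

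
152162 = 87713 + 64449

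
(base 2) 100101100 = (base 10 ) 300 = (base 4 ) 10230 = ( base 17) 10b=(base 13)1A1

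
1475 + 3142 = 4617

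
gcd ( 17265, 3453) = 3453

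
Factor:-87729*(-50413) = 4422682077  =  3^1*11^1 * 4583^1*29243^1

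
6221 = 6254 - 33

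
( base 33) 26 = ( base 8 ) 110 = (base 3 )2200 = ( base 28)2G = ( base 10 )72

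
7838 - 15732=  - 7894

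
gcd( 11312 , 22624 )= 11312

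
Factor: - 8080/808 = -10  =  -2^1*5^1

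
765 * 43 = 32895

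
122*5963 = 727486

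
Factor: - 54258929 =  - 73^1 * 743273^1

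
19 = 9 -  - 10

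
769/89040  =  769/89040 = 0.01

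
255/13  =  255/13 =19.62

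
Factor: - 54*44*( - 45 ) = 2^3 * 3^5*5^1 * 11^1 = 106920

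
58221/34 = 1712 + 13/34 = 1712.38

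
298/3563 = 298/3563 = 0.08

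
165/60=2 + 3/4 = 2.75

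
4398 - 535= 3863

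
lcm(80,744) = 7440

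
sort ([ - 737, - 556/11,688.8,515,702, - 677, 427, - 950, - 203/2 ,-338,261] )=[ - 950, -737, - 677, - 338, -203/2, - 556/11,261,  427,515,688.8,702]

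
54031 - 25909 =28122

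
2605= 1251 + 1354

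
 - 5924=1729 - 7653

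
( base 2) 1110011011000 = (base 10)7384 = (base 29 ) 8MI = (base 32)76O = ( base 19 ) 118c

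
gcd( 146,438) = 146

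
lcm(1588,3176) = 3176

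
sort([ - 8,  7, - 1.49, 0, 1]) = [ - 8,  -  1.49, 0, 1, 7 ] 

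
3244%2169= 1075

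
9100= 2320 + 6780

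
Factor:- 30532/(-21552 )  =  2^ ( - 2)*3^( - 1 )*17^1 = 17/12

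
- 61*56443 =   -  3443023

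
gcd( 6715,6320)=395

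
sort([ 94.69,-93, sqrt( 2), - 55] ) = [ - 93, - 55,  sqrt(2), 94.69 ]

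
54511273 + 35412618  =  89923891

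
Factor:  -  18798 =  - 2^1*3^1*13^1*241^1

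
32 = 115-83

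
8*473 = 3784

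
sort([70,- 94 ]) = [ -94,70]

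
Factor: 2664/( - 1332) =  - 2^1=-  2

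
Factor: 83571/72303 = 7^ ( -1) * 11^ (-1)*89^1  =  89/77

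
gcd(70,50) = 10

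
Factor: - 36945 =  - 3^2*5^1*821^1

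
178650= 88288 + 90362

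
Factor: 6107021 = 6107021^1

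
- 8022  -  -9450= 1428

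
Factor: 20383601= 7^1*41^1 * 71023^1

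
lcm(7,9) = 63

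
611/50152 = 611/50152 = 0.01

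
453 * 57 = 25821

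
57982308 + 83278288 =141260596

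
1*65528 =65528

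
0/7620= 0 = 0.00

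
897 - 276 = 621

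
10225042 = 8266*1237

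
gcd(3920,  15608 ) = 8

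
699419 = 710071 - 10652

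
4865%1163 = 213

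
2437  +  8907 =11344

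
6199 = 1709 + 4490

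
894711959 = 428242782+466469177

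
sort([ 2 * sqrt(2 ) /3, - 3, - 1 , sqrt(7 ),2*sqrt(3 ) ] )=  [ - 3 ,- 1,2 * sqrt( 2 ) /3, sqrt(7) , 2*sqrt( 3 )]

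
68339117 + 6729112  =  75068229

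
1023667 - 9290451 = -8266784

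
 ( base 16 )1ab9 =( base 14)26C9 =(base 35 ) 5KG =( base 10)6841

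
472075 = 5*94415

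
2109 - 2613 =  - 504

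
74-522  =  -448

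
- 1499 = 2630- 4129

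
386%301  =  85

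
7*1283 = 8981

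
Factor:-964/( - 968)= 2^(-1)*11^( - 2)* 241^1 = 241/242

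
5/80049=5/80049=0.00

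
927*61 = 56547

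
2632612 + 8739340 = 11371952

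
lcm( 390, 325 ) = 1950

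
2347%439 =152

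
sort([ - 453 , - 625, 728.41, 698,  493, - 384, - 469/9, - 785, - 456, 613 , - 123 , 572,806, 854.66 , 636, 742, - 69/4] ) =[ - 785, - 625, - 456, - 453,-384,-123 ,  -  469/9, - 69/4, 493,572,613,636,698,728.41,742,806, 854.66] 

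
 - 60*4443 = - 266580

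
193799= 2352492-2158693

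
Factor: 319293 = 3^2*13^1*2729^1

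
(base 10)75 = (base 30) 2F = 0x4B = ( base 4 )1023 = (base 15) 50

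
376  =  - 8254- - 8630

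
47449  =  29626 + 17823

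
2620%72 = 28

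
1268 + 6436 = 7704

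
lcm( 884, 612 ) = 7956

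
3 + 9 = 12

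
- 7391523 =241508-7633031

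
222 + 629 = 851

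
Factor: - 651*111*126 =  - 9104886 = -  2^1 * 3^4*7^2*31^1*37^1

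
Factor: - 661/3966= - 1/6 = - 2^( - 1) * 3^ ( - 1)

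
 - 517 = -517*1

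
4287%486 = 399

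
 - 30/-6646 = 15/3323=0.00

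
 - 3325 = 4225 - 7550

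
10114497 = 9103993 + 1010504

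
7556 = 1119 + 6437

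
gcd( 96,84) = 12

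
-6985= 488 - 7473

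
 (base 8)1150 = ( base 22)160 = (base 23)13I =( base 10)616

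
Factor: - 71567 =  - 59^1 * 1213^1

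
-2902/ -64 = 45 + 11/32 = 45.34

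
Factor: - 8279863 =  - 271^1*30553^1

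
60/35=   12/7  =  1.71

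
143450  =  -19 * ( - 7550)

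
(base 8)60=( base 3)1210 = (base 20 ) 28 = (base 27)1L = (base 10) 48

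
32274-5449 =26825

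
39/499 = 39/499  =  0.08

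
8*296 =2368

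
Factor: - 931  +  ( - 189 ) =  - 1120 = - 2^5 * 5^1*7^1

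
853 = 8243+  - 7390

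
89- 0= 89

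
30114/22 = 15057/11 = 1368.82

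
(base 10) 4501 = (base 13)2083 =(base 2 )1000110010101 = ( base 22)96D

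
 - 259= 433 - 692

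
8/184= 1/23=0.04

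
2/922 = 1/461= 0.00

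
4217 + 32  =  4249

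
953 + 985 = 1938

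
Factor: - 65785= -5^1*59^1*223^1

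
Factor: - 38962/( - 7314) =3^(  -  1) *7^1*11^2*53^( - 1) = 847/159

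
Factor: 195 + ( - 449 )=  - 2^1 *127^1 = -254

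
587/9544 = 587/9544 = 0.06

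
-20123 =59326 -79449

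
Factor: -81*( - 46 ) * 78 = 2^2*3^5*13^1*23^1  =  290628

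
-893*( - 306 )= 273258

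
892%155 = 117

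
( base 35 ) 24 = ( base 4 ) 1022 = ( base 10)74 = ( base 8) 112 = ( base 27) 2K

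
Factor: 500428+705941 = 3^2 * 311^1*431^1=1206369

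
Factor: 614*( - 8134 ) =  - 2^2 *7^2*83^1*307^1 = - 4994276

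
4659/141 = 1553/47 = 33.04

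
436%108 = 4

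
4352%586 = 250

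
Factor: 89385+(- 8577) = 80808=2^3*3^1*7^1*13^1*37^1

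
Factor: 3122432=2^8*12197^1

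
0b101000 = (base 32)18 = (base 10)40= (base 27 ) 1d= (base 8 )50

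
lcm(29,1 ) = 29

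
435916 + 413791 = 849707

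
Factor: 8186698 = 2^1*13^2 * 53^1 * 457^1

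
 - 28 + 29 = 1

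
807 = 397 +410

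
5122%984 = 202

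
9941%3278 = 107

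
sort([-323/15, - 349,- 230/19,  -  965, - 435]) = [-965, - 435, - 349, - 323/15,  -  230/19] 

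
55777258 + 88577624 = 144354882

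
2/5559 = 2/5559 = 0.00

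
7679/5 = 7679/5 = 1535.80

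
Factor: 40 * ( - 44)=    - 2^5*5^1*11^1 = - 1760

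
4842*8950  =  43335900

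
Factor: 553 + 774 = 1327= 1327^1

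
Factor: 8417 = 19^1*443^1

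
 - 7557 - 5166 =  - 12723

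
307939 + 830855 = 1138794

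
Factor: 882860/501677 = 2^2*5^1* 59^( - 1 )*773^( - 1)*4013^1= 80260/45607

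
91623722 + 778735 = 92402457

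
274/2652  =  137/1326  =  0.10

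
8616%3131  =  2354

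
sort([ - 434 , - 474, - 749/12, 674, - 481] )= [ - 481, - 474, - 434, - 749/12 , 674]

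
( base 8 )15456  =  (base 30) 7LS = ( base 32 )6PE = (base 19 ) 1054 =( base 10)6958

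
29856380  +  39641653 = 69498033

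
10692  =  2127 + 8565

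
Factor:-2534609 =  - 7^1*11^1*32917^1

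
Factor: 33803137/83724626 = 2^ ( - 1 )*17^(- 1)*599^( - 1 )*4111^(-1) * 33803137^1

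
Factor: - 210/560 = -2^(-3)*3^1 = - 3/8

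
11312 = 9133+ 2179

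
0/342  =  0 = 0.00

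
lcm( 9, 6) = 18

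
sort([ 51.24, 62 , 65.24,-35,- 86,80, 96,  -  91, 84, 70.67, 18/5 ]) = [ -91, - 86 , - 35, 18/5,51.24, 62, 65.24,  70.67, 80 , 84, 96 ]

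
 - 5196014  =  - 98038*53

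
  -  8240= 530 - 8770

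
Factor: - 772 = - 2^2*193^1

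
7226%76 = 6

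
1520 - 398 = 1122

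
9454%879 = 664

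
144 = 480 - 336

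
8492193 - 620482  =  7871711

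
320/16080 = 4/201 = 0.02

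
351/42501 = 117/14167 = 0.01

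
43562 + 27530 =71092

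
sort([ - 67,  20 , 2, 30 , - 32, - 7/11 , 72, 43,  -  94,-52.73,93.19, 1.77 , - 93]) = [ - 94, - 93 ,-67, - 52.73, - 32, - 7/11, 1.77,  2,20 , 30, 43, 72,93.19] 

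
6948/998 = 6+480/499 = 6.96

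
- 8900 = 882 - 9782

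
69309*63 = 4366467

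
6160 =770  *8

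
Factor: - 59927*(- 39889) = 7^2*113^1*353^1*1223^1 =2390428103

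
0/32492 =0= 0.00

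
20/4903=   20/4903=0.00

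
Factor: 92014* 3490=2^2*5^1 * 13^1*349^1*3539^1 = 321128860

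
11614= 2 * 5807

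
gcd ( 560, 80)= 80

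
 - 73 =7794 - 7867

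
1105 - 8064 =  - 6959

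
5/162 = 5/162 =0.03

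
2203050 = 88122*25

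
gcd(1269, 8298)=9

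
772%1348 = 772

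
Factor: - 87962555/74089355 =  - 17592511/14817871 = - 37^( - 1) * 557^( - 1)*719^( - 1)*17592511^1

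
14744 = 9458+5286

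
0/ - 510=0/1=- 0.00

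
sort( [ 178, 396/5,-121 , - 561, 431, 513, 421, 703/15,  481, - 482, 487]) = [ - 561, - 482,- 121,  703/15, 396/5 , 178 , 421,  431,481, 487,513]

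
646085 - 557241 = 88844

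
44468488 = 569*78152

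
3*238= 714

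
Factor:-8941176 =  -2^3*3^2*124183^1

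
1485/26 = 57+3/26  =  57.12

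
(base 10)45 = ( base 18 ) 29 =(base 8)55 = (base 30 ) 1F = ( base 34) 1b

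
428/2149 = 428/2149=0.20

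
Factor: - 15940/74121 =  - 2^2*3^ ( - 1 )*5^1 *31^ (- 1) = -20/93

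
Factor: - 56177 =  - 11^1*5107^1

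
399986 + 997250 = 1397236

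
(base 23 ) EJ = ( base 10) 341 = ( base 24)e5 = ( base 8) 525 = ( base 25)DG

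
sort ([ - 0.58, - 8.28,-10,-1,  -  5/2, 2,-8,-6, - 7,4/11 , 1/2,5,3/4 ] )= [-10,  -  8.28 ,  -  8, - 7,-6 ,-5/2 ,-1, - 0.58, 4/11, 1/2,  3/4,2,5]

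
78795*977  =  76982715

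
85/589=85/589 = 0.14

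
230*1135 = 261050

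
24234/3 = 8078 = 8078.00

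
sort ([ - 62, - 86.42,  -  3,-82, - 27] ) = [ - 86.42 , - 82, - 62, - 27,- 3] 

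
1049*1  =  1049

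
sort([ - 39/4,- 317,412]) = [ - 317, - 39/4,  412 ] 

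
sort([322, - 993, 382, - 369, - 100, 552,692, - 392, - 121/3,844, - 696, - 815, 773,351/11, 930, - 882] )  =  [ - 993, - 882, - 815  , - 696, - 392, - 369,  -  100, - 121/3,351/11, 322, 382, 552,692,773,844,930] 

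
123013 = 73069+49944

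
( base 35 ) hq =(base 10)621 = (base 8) 1155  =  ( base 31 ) K1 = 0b1001101101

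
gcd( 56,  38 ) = 2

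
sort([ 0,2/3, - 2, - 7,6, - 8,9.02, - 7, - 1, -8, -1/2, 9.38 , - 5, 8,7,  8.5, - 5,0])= [-8, - 8, - 7, - 7 ,-5, - 5, -2, - 1 ,-1/2,0, 0, 2/3,6, 7, 8, 8.5,9.02,9.38]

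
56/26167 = 56/26167 = 0.00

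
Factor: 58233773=13^1*997^1*4493^1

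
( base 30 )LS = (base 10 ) 658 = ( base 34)JC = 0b1010010010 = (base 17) 24C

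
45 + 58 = 103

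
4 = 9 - 5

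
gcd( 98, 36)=2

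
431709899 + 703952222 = 1135662121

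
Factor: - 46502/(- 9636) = 23251/4818 = 2^( - 1 )*3^( - 1)*11^( - 1 )*73^( - 1 ) * 23251^1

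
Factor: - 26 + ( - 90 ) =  - 2^2*29^1 = - 116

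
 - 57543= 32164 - 89707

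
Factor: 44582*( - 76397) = -3405931054 = - 2^1*241^1*317^1*22291^1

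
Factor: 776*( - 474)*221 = - 81289104 = - 2^4 * 3^1*13^1*17^1 * 79^1 * 97^1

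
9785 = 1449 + 8336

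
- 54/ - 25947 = 2/961 = 0.00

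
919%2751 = 919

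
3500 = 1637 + 1863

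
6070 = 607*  10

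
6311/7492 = 6311/7492 = 0.84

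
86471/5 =17294 + 1/5  =  17294.20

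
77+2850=2927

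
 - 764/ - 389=764/389 = 1.96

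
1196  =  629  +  567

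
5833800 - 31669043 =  - 25835243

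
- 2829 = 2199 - 5028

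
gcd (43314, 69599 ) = 1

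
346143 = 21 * 16483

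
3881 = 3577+304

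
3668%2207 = 1461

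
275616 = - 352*( - 783)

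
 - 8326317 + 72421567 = 64095250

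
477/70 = 477/70 = 6.81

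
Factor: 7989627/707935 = 3^1*  5^(  -  1)*141587^( - 1 ) * 2663209^1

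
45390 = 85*534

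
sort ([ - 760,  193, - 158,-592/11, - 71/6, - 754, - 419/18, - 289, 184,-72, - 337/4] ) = [ - 760, - 754,-289, - 158, - 337/4,  -  72,-592/11,  -  419/18,-71/6, 184, 193]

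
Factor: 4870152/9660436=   1217538/2415109 = 2^1*3^3*7^1*19^( - 1 ) * 79^( - 1)* 1609^( - 1)*3221^1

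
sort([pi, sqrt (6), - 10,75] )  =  [ - 10,  sqrt(6),pi, 75 ] 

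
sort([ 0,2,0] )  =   [0,0,2]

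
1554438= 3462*449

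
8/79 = 8/79 = 0.10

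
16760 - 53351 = - 36591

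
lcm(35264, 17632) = 35264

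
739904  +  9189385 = 9929289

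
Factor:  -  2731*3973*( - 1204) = 2^2*7^1*29^1*43^1*137^1 * 2731^1 =13063716652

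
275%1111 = 275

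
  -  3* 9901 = -29703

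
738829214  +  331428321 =1070257535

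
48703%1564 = 219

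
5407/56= 96+31/56 = 96.55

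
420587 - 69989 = 350598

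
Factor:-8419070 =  - 2^1*5^1*11^1*76537^1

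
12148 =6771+5377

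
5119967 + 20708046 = 25828013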